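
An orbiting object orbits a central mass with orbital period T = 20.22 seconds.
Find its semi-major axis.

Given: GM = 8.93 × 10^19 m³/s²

Invert Kepler's third law: a = (GM · T² / (4π²))^(1/3).
Substituting T = 20.22 s and GM = 8.93e+19 m³/s²:
a = (8.93e+19 · (20.22)² / (4π²))^(1/3) m
a ≈ 9.743e+06 m = 9.743 Mm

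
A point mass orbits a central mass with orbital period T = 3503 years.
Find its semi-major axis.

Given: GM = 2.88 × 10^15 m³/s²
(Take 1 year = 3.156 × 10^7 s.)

Convert to SI: T = 3503 years = 1.10555e+11 s.
Invert Kepler's third law: a = (GM · T² / (4π²))^(1/3).
Substituting T = 1.10555e+11 s and GM = 2.88e+15 m³/s²:
a = (2.88e+15 · (1.10555e+11)² / (4π²))^(1/3) m
a ≈ 9.625e+11 m = 9.625 × 10^11 m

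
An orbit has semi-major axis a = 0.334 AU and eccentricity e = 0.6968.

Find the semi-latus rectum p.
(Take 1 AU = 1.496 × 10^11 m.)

Convert to SI: a = 0.334 AU = 4.99664e+10 m.
p = a (1 − e²).
p = 4.99664e+10 · (1 − (0.6968)²) = 4.99664e+10 · 0.51447 ≈ 2.571e+10 m = 0.1718 AU.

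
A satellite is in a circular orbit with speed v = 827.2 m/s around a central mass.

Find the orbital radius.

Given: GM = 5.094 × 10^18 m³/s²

For a circular orbit, v² = GM / r, so r = GM / v².
r = 5.094e+18 / (827.2)² m ≈ 7.445e+12 m = 7.445 Tm.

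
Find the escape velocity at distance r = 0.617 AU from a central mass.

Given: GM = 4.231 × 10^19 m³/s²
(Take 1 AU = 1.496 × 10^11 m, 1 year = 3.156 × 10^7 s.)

Convert to SI: r = 0.617 AU = 9.23032e+10 m.
Escape velocity comes from setting total energy to zero: ½v² − GM/r = 0 ⇒ v_esc = √(2GM / r).
v_esc = √(2 · 4.231e+19 / 9.23032e+10) m/s ≈ 3.028e+04 m/s = 6.388 AU/year.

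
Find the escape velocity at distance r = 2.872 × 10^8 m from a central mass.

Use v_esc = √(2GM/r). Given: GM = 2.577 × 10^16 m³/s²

Escape velocity comes from setting total energy to zero: ½v² − GM/r = 0 ⇒ v_esc = √(2GM / r).
v_esc = √(2 · 2.577e+16 / 2.872e+08) m/s ≈ 1.34e+04 m/s = 13.4 km/s.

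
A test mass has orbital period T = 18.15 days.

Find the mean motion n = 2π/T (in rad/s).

Convert to SI: T = 18.15 days = 1.56816e+06 s.
n = 2π / T.
n = 2π / 1.56816e+06 s ≈ 4.007e-06 rad/s.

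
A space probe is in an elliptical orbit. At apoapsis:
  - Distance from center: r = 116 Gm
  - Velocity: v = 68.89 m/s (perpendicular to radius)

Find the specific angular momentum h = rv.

Convert to SI: r = 116 Gm = 1.16e+11 m.
With v perpendicular to r, h = r · v.
h = 1.16e+11 · 68.89 m²/s ≈ 7.991e+12 m²/s.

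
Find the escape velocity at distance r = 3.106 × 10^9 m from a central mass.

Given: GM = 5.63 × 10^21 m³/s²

Escape velocity comes from setting total energy to zero: ½v² − GM/r = 0 ⇒ v_esc = √(2GM / r).
v_esc = √(2 · 5.63e+21 / 3.106e+09) m/s ≈ 1.904e+06 m/s = 1904 km/s.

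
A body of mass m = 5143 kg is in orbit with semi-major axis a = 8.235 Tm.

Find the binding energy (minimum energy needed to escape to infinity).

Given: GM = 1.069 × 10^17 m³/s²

Convert to SI: a = 8.235 Tm = 8.235e+12 m.
Total orbital energy is E = −GMm/(2a); binding energy is E_bind = −E = GMm/(2a).
E_bind = 1.069e+17 · 5143 / (2 · 8.235e+12) J ≈ 3.338e+07 J = 33.38 MJ.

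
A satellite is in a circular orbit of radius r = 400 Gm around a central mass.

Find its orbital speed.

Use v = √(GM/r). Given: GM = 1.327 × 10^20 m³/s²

Convert to SI: r = 400 Gm = 4e+11 m.
For a circular orbit, gravity supplies the centripetal force, so v = √(GM / r).
v = √(1.327e+20 / 4e+11) m/s ≈ 1.821e+04 m/s = 18.21 km/s.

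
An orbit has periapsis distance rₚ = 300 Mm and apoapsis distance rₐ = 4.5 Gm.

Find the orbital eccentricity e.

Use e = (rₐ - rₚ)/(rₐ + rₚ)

Convert to SI: rₚ = 300 Mm = 3e+08 m; rₐ = 4.5 Gm = 4.5e+09 m.
e = (rₐ − rₚ) / (rₐ + rₚ).
e = (4.5e+09 − 3e+08) / (4.5e+09 + 3e+08) = 4.2e+09 / 4.8e+09 ≈ 0.875.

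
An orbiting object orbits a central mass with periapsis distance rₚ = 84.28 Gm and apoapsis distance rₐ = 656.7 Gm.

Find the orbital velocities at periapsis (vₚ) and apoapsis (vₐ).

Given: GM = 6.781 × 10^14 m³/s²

Convert to SI: rₚ = 84.28 Gm = 8.428e+10 m; rₐ = 656.7 Gm = 6.567e+11 m.
Use the vis-viva equation v² = GM(2/r − 1/a) with a = (rₚ + rₐ)/2 = (8.428e+10 + 6.567e+11)/2 = 3.7049e+11 m.
vₚ = √(GM · (2/rₚ − 1/a)) = √(6.781e+14 · (2/8.428e+10 − 1/3.7049e+11)) m/s ≈ 119.4 m/s = 119.4 m/s.
vₐ = √(GM · (2/rₐ − 1/a)) = √(6.781e+14 · (2/6.567e+11 − 1/3.7049e+11)) m/s ≈ 15.33 m/s = 15.33 m/s.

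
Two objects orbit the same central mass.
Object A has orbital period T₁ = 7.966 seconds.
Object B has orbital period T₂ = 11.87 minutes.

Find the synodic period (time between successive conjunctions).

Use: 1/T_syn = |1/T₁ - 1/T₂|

Convert to SI: T₂ = 11.87 minutes = 712.2 s.
T_syn = |T₁ · T₂ / (T₁ − T₂)|.
T_syn = |7.966 · 712.2 / (7.966 − 712.2)| s ≈ 8.056 s = 8.056 seconds.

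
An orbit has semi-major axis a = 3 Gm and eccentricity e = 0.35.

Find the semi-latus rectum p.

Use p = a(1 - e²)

Convert to SI: a = 3 Gm = 3e+09 m.
p = a (1 − e²).
p = 3e+09 · (1 − (0.35)²) = 3e+09 · 0.8775 ≈ 2.632e+09 m = 2.632 Gm.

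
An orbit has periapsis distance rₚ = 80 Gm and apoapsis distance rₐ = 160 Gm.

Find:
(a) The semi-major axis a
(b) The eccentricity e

Convert to SI: rₚ = 80 Gm = 8e+10 m; rₐ = 160 Gm = 1.6e+11 m.
(a) a = (rₚ + rₐ) / 2 = (8e+10 + 1.6e+11) / 2 ≈ 1.2e+11 m = 120 Gm.
(b) e = (rₐ − rₚ) / (rₐ + rₚ) = (1.6e+11 − 8e+10) / (1.6e+11 + 8e+10) ≈ 0.3333.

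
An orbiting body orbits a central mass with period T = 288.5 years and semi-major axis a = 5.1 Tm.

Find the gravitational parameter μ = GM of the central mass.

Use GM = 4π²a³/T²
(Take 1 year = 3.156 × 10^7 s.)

Convert to SI: T = 288.5 years = 9.10506e+09 s; a = 5.1 Tm = 5.1e+12 m.
GM = 4π² · a³ / T².
GM = 4π² · (5.1e+12)³ / (9.10506e+09)² m³/s² ≈ 6.317e+19 m³/s² = 6.317 × 10^19 m³/s².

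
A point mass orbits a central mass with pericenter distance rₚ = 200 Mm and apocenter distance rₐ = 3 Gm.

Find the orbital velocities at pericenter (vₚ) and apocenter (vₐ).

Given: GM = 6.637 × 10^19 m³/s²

Convert to SI: rₚ = 200 Mm = 2e+08 m; rₐ = 3 Gm = 3e+09 m.
Use the vis-viva equation v² = GM(2/r − 1/a) with a = (rₚ + rₐ)/2 = (2e+08 + 3e+09)/2 = 1.6e+09 m.
vₚ = √(GM · (2/rₚ − 1/a)) = √(6.637e+19 · (2/2e+08 − 1/1.6e+09)) m/s ≈ 7.888e+05 m/s = 788.8 km/s.
vₐ = √(GM · (2/rₐ − 1/a)) = √(6.637e+19 · (2/3e+09 − 1/1.6e+09)) m/s ≈ 5.259e+04 m/s = 52.59 km/s.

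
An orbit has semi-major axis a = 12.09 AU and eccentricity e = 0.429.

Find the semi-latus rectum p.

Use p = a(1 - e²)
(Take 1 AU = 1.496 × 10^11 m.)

Convert to SI: a = 12.09 AU = 1.80866e+12 m.
p = a (1 − e²).
p = 1.80866e+12 · (1 − (0.429)²) = 1.80866e+12 · 0.815959 ≈ 1.476e+12 m = 9.865 AU.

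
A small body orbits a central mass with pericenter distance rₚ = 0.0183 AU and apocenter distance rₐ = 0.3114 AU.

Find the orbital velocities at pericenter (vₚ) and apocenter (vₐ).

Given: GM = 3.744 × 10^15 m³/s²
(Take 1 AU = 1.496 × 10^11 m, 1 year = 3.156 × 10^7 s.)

Convert to SI: rₚ = 0.0183 AU = 2.73768e+09 m; rₐ = 0.3114 AU = 4.65854e+10 m.
Use the vis-viva equation v² = GM(2/r − 1/a) with a = (rₚ + rₐ)/2 = (2.73768e+09 + 4.65854e+10)/2 = 2.46616e+10 m.
vₚ = √(GM · (2/rₚ − 1/a)) = √(3.744e+15 · (2/2.73768e+09 − 1/2.46616e+10)) m/s ≈ 1607 m/s = 0.3391 AU/year.
vₐ = √(GM · (2/rₐ − 1/a)) = √(3.744e+15 · (2/4.65854e+10 − 1/2.46616e+10)) m/s ≈ 94.45 m/s = 0.01993 AU/year.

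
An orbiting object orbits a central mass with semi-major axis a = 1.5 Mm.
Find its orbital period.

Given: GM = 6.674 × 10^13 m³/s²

Convert to SI: a = 1.5 Mm = 1.5e+06 m.
Kepler's third law: T = 2π √(a³ / GM).
Substituting a = 1.5e+06 m and GM = 6.674e+13 m³/s²:
T = 2π √((1.5e+06)³ / 6.674e+13) s
T ≈ 1413 s = 23.55 minutes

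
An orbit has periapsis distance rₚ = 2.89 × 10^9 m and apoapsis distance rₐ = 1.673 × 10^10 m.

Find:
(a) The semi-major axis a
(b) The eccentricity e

(a) a = (rₚ + rₐ) / 2 = (2.89e+09 + 1.673e+10) / 2 ≈ 9.81e+09 m = 9.81 × 10^9 m.
(b) e = (rₐ − rₚ) / (rₐ + rₚ) = (1.673e+10 − 2.89e+09) / (1.673e+10 + 2.89e+09) ≈ 0.7054.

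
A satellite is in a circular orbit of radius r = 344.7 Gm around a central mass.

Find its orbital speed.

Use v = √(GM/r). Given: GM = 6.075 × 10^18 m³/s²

Convert to SI: r = 344.7 Gm = 3.447e+11 m.
For a circular orbit, gravity supplies the centripetal force, so v = √(GM / r).
v = √(6.075e+18 / 3.447e+11) m/s ≈ 4198 m/s = 4.198 km/s.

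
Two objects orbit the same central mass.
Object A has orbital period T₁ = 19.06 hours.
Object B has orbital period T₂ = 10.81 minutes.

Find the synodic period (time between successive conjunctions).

Convert to SI: T₁ = 19.06 hours = 68616 s; T₂ = 10.81 minutes = 648.6 s.
T_syn = |T₁ · T₂ / (T₁ − T₂)|.
T_syn = |68616 · 648.6 / (68616 − 648.6)| s ≈ 654.8 s = 10.91 minutes.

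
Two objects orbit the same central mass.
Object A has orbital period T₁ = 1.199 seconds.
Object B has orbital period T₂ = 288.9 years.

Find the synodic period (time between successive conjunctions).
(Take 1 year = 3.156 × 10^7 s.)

Convert to SI: T₂ = 288.9 years = 9.11768e+09 s.
T_syn = |T₁ · T₂ / (T₁ − T₂)|.
T_syn = |1.199 · 9.11768e+09 / (1.199 − 9.11768e+09)| s ≈ 1.199 s = 1.199 seconds.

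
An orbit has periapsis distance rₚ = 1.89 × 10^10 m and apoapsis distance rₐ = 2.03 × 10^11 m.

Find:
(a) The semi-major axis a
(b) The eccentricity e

(a) a = (rₚ + rₐ) / 2 = (1.89e+10 + 2.03e+11) / 2 ≈ 1.11e+11 m = 1.109 × 10^11 m.
(b) e = (rₐ − rₚ) / (rₐ + rₚ) = (2.03e+11 − 1.89e+10) / (2.03e+11 + 1.89e+10) ≈ 0.8297.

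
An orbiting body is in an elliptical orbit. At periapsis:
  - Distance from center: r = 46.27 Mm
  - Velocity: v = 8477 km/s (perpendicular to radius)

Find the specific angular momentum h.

Convert to SI: r = 46.27 Mm = 4.627e+07 m; v = 8477 km/s = 8.477e+06 m/s.
With v perpendicular to r, h = r · v.
h = 4.627e+07 · 8.477e+06 m²/s ≈ 3.922e+14 m²/s.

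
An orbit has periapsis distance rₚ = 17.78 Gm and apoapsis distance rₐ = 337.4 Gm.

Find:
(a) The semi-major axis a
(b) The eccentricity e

Convert to SI: rₚ = 17.78 Gm = 1.778e+10 m; rₐ = 337.4 Gm = 3.374e+11 m.
(a) a = (rₚ + rₐ) / 2 = (1.778e+10 + 3.374e+11) / 2 ≈ 1.776e+11 m = 177.6 Gm.
(b) e = (rₐ − rₚ) / (rₐ + rₚ) = (3.374e+11 − 1.778e+10) / (3.374e+11 + 1.778e+10) ≈ 0.8999.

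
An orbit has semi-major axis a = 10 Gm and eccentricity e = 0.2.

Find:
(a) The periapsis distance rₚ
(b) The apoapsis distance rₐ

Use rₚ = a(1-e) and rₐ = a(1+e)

Convert to SI: a = 10 Gm = 1e+10 m.
(a) rₚ = a(1 − e) = 1e+10 · (1 − 0.2) = 1e+10 · 0.8 ≈ 8e+09 m = 8 Gm.
(b) rₐ = a(1 + e) = 1e+10 · (1 + 0.2) = 1e+10 · 1.2 ≈ 1.2e+10 m = 12 Gm.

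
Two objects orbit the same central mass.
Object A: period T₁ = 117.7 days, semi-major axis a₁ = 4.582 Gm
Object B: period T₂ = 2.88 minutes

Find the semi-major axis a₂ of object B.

Convert to SI: T₁ = 117.7 days = 1.01693e+07 s; a₁ = 4.582 Gm = 4.582e+09 m; T₂ = 2.88 minutes = 172.8 s.
Kepler's third law: (T₁/T₂)² = (a₁/a₂)³ ⇒ a₂ = a₁ · (T₂/T₁)^(2/3).
T₂/T₁ = 172.8 / 1.01693e+07 = 1.69924e-05.
a₂ = 4.582e+09 · (1.69924e-05)^(2/3) m ≈ 3.028e+06 m = 3.028 Mm.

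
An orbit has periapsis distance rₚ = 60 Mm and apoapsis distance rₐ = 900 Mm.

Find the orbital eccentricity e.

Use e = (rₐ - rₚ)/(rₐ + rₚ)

Convert to SI: rₚ = 60 Mm = 6e+07 m; rₐ = 900 Mm = 9e+08 m.
e = (rₐ − rₚ) / (rₐ + rₚ).
e = (9e+08 − 6e+07) / (9e+08 + 6e+07) = 8.4e+08 / 9.6e+08 ≈ 0.875.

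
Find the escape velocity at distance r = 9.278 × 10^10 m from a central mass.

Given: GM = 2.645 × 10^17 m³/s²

Escape velocity comes from setting total energy to zero: ½v² − GM/r = 0 ⇒ v_esc = √(2GM / r).
v_esc = √(2 · 2.645e+17 / 9.278e+10) m/s ≈ 2388 m/s = 2.388 km/s.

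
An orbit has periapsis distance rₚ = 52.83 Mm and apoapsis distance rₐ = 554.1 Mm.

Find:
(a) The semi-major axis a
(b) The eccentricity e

Convert to SI: rₚ = 52.83 Mm = 5.283e+07 m; rₐ = 554.1 Mm = 5.541e+08 m.
(a) a = (rₚ + rₐ) / 2 = (5.283e+07 + 5.541e+08) / 2 ≈ 3.035e+08 m = 303.5 Mm.
(b) e = (rₐ − rₚ) / (rₐ + rₚ) = (5.541e+08 − 5.283e+07) / (5.541e+08 + 5.283e+07) ≈ 0.8259.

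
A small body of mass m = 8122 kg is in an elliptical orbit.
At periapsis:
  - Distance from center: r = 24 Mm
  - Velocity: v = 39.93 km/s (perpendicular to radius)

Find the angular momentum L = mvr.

Convert to SI: r = 24 Mm = 2.4e+07 m; v = 39.93 km/s = 39930 m/s.
Since v is perpendicular to r, L = m · v · r.
L = 8122 · 39930 · 2.4e+07 kg·m²/s ≈ 7.783e+15 kg·m²/s.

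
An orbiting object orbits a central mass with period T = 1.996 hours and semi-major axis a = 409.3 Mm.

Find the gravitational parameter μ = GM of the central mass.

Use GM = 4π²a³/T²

Convert to SI: T = 1.996 hours = 7185.6 s; a = 409.3 Mm = 4.093e+08 m.
GM = 4π² · a³ / T².
GM = 4π² · (4.093e+08)³ / (7185.6)² m³/s² ≈ 5.243e+19 m³/s² = 5.243 × 10^19 m³/s².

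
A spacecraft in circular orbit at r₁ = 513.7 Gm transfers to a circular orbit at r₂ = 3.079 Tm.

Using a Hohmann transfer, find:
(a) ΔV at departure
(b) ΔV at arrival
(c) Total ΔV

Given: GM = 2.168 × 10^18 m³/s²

Convert to SI: r₁ = 513.7 Gm = 5.137e+11 m; r₂ = 3.079 Tm = 3.079e+12 m.
Transfer semi-major axis: a_t = (r₁ + r₂)/2 = (5.137e+11 + 3.079e+12)/2 = 1.79635e+12 m.
Circular speeds: v₁ = √(GM/r₁) = 2054.35 m/s, v₂ = √(GM/r₂) = 839.121 m/s.
Transfer speeds (vis-viva v² = GM(2/r − 1/a_t)): v₁ᵗ = 2689.58 m/s, v₂ᵗ = 448.729 m/s.
(a) ΔV₁ = |v₁ᵗ − v₁| ≈ 635.2 m/s = 635.2 m/s.
(b) ΔV₂ = |v₂ − v₂ᵗ| ≈ 390.4 m/s = 390.4 m/s.
(c) ΔV_total = ΔV₁ + ΔV₂ ≈ 1026 m/s = 1.026 km/s.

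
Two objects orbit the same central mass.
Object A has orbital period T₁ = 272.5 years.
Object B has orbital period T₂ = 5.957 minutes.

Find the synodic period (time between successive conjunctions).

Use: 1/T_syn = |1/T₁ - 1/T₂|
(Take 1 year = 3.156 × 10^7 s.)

Convert to SI: T₁ = 272.5 years = 8.6001e+09 s; T₂ = 5.957 minutes = 357.42 s.
T_syn = |T₁ · T₂ / (T₁ − T₂)|.
T_syn = |8.6001e+09 · 357.42 / (8.6001e+09 − 357.42)| s ≈ 357.4 s = 5.957 minutes.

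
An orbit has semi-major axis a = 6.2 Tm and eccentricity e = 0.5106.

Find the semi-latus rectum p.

Convert to SI: a = 6.2 Tm = 6.2e+12 m.
p = a (1 − e²).
p = 6.2e+12 · (1 − (0.5106)²) = 6.2e+12 · 0.739288 ≈ 4.584e+12 m = 4.584 Tm.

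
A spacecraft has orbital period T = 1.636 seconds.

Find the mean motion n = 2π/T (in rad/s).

n = 2π / T.
n = 2π / 1.636 s ≈ 3.841 rad/s.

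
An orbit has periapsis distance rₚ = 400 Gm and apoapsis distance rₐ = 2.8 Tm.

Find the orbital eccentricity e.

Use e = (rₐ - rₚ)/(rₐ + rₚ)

Convert to SI: rₚ = 400 Gm = 4e+11 m; rₐ = 2.8 Tm = 2.8e+12 m.
e = (rₐ − rₚ) / (rₐ + rₚ).
e = (2.8e+12 − 4e+11) / (2.8e+12 + 4e+11) = 2.4e+12 / 3.2e+12 ≈ 0.75.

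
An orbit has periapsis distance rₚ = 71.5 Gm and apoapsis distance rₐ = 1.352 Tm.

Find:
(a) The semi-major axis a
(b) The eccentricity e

Convert to SI: rₚ = 71.5 Gm = 7.15e+10 m; rₐ = 1.352 Tm = 1.352e+12 m.
(a) a = (rₚ + rₐ) / 2 = (7.15e+10 + 1.352e+12) / 2 ≈ 7.118e+11 m = 711.8 Gm.
(b) e = (rₐ − rₚ) / (rₐ + rₚ) = (1.352e+12 − 7.15e+10) / (1.352e+12 + 7.15e+10) ≈ 0.8995.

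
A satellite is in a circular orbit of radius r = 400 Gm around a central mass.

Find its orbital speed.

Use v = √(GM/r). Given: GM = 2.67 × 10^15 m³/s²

Convert to SI: r = 400 Gm = 4e+11 m.
For a circular orbit, gravity supplies the centripetal force, so v = √(GM / r).
v = √(2.67e+15 / 4e+11) m/s ≈ 81.7 m/s = 81.7 m/s.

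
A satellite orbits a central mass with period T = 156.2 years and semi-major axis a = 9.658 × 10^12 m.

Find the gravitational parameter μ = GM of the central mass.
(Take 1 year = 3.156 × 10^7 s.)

Convert to SI: T = 156.2 years = 4.92967e+09 s.
GM = 4π² · a³ / T².
GM = 4π² · (9.658e+12)³ / (4.92967e+09)² m³/s² ≈ 1.463e+21 m³/s² = 1.463 × 10^21 m³/s².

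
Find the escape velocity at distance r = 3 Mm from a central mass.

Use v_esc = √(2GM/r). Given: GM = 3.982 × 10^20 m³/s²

Convert to SI: r = 3 Mm = 3e+06 m.
Escape velocity comes from setting total energy to zero: ½v² − GM/r = 0 ⇒ v_esc = √(2GM / r).
v_esc = √(2 · 3.982e+20 / 3e+06) m/s ≈ 1.629e+07 m/s = 1.629e+04 km/s.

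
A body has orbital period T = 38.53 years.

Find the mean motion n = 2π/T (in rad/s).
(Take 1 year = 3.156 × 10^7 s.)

Convert to SI: T = 38.53 years = 1.21601e+09 s.
n = 2π / T.
n = 2π / 1.21601e+09 s ≈ 5.167e-09 rad/s.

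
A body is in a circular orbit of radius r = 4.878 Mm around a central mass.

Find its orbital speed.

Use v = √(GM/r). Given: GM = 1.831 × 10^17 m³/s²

Convert to SI: r = 4.878 Mm = 4.878e+06 m.
For a circular orbit, gravity supplies the centripetal force, so v = √(GM / r).
v = √(1.831e+17 / 4.878e+06) m/s ≈ 1.937e+05 m/s = 193.7 km/s.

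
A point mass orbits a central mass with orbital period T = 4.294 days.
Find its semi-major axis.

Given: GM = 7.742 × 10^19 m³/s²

Convert to SI: T = 4.294 days = 371002 s.
Invert Kepler's third law: a = (GM · T² / (4π²))^(1/3).
Substituting T = 371002 s and GM = 7.742e+19 m³/s²:
a = (7.742e+19 · (371002)² / (4π²))^(1/3) m
a ≈ 6.463e+09 m = 6.463 × 10^9 m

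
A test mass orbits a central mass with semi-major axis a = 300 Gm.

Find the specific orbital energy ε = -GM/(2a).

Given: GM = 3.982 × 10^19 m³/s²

Convert to SI: a = 300 Gm = 3e+11 m.
ε = −GM / (2a).
ε = −3.982e+19 / (2 · 3e+11) J/kg ≈ -6.637e+07 J/kg = -66.37 MJ/kg.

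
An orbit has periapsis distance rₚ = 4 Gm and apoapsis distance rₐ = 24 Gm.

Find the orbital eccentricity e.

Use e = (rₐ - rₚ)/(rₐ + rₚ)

Convert to SI: rₚ = 4 Gm = 4e+09 m; rₐ = 24 Gm = 2.4e+10 m.
e = (rₐ − rₚ) / (rₐ + rₚ).
e = (2.4e+10 − 4e+09) / (2.4e+10 + 4e+09) = 2e+10 / 2.8e+10 ≈ 0.7143.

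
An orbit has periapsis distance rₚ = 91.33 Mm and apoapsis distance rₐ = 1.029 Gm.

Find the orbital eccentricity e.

Convert to SI: rₚ = 91.33 Mm = 9.133e+07 m; rₐ = 1.029 Gm = 1.029e+09 m.
e = (rₐ − rₚ) / (rₐ + rₚ).
e = (1.029e+09 − 9.133e+07) / (1.029e+09 + 9.133e+07) = 9.3767e+08 / 1.12033e+09 ≈ 0.837.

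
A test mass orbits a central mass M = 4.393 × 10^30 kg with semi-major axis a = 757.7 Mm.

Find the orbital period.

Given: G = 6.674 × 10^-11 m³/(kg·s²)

Convert to SI: a = 757.7 Mm = 7.577e+08 m.
GM = G · M = 6.674e-11 · 4.393e+30 = 2.93189e+20 m³/s².
Kepler's third law: T = 2π √(a³ / GM).
Substituting a = 7.577e+08 m and GM = 2.93189e+20 m³/s²:
T = 2π √((7.577e+08)³ / 2.93189e+20) s
T ≈ 7653 s = 2.126 hours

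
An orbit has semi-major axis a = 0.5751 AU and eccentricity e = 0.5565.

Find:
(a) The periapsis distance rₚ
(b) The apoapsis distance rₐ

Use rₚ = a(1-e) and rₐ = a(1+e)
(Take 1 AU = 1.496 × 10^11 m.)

Convert to SI: a = 0.5751 AU = 8.6035e+10 m.
(a) rₚ = a(1 − e) = 8.6035e+10 · (1 − 0.5565) = 8.6035e+10 · 0.4435 ≈ 3.816e+10 m = 0.2551 AU.
(b) rₐ = a(1 + e) = 8.6035e+10 · (1 + 0.5565) = 8.6035e+10 · 1.5565 ≈ 1.339e+11 m = 0.8951 AU.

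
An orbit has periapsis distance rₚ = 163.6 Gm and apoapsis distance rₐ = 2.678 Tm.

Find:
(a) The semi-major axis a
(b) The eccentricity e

Convert to SI: rₚ = 163.6 Gm = 1.636e+11 m; rₐ = 2.678 Tm = 2.678e+12 m.
(a) a = (rₚ + rₐ) / 2 = (1.636e+11 + 2.678e+12) / 2 ≈ 1.421e+12 m = 1.421 Tm.
(b) e = (rₐ − rₚ) / (rₐ + rₚ) = (2.678e+12 − 1.636e+11) / (2.678e+12 + 1.636e+11) ≈ 0.8849.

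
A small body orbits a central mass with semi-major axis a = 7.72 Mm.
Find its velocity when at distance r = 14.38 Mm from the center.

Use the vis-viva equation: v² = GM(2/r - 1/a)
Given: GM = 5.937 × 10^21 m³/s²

Convert to SI: a = 7.72 Mm = 7.72e+06 m; r = 14.38 Mm = 1.438e+07 m.
Vis-viva: v = √(GM · (2/r − 1/a)).
2/r − 1/a = 2/1.438e+07 − 1/7.72e+06 = 9.54838e-09 m⁻¹.
v = √(5.937e+21 · 9.54838e-09) m/s ≈ 7.529e+06 m/s = 7529 km/s.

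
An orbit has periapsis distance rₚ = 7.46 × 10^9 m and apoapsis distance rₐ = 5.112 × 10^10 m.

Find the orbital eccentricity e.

e = (rₐ − rₚ) / (rₐ + rₚ).
e = (5.112e+10 − 7.46e+09) / (5.112e+10 + 7.46e+09) = 4.366e+10 / 5.858e+10 ≈ 0.7453.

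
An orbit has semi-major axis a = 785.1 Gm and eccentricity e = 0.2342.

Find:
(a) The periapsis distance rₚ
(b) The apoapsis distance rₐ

Convert to SI: a = 785.1 Gm = 7.851e+11 m.
(a) rₚ = a(1 − e) = 7.851e+11 · (1 − 0.2342) = 7.851e+11 · 0.7658 ≈ 6.012e+11 m = 601.2 Gm.
(b) rₐ = a(1 + e) = 7.851e+11 · (1 + 0.2342) = 7.851e+11 · 1.2342 ≈ 9.69e+11 m = 969 Gm.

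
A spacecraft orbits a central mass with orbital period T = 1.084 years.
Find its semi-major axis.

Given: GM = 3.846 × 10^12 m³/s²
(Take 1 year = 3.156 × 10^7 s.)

Convert to SI: T = 1.084 years = 3.4211e+07 s.
Invert Kepler's third law: a = (GM · T² / (4π²))^(1/3).
Substituting T = 3.4211e+07 s and GM = 3.846e+12 m³/s²:
a = (3.846e+12 · (3.4211e+07)² / (4π²))^(1/3) m
a ≈ 4.849e+08 m = 484.9 Mm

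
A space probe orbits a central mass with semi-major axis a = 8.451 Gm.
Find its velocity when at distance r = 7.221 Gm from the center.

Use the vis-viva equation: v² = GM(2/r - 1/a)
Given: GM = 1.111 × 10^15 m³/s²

Convert to SI: a = 8.451 Gm = 8.451e+09 m; r = 7.221 Gm = 7.221e+09 m.
Vis-viva: v = √(GM · (2/r − 1/a)).
2/r − 1/a = 2/7.221e+09 − 1/8.451e+09 = 1.58641e-10 m⁻¹.
v = √(1.111e+15 · 1.58641e-10) m/s ≈ 419.8 m/s = 419.8 m/s.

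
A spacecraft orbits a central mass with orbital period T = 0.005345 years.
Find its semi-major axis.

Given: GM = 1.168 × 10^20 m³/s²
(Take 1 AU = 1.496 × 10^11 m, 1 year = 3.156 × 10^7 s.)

Convert to SI: T = 0.005345 years = 168688 s.
Invert Kepler's third law: a = (GM · T² / (4π²))^(1/3).
Substituting T = 168688 s and GM = 1.168e+20 m³/s²:
a = (1.168e+20 · (168688)² / (4π²))^(1/3) m
a ≈ 4.383e+09 m = 0.0293 AU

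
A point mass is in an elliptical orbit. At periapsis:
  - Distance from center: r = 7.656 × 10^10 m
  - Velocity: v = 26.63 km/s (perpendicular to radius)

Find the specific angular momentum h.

Convert to SI: v = 26.63 km/s = 26630 m/s.
With v perpendicular to r, h = r · v.
h = 7.656e+10 · 26630 m²/s ≈ 2.039e+15 m²/s.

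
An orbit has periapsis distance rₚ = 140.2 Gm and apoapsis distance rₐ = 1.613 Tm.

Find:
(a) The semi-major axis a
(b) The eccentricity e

Convert to SI: rₚ = 140.2 Gm = 1.402e+11 m; rₐ = 1.613 Tm = 1.613e+12 m.
(a) a = (rₚ + rₐ) / 2 = (1.402e+11 + 1.613e+12) / 2 ≈ 8.766e+11 m = 876.6 Gm.
(b) e = (rₐ − rₚ) / (rₐ + rₚ) = (1.613e+12 − 1.402e+11) / (1.613e+12 + 1.402e+11) ≈ 0.8401.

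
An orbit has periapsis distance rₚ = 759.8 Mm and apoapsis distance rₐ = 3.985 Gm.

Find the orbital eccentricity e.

Convert to SI: rₚ = 759.8 Mm = 7.598e+08 m; rₐ = 3.985 Gm = 3.985e+09 m.
e = (rₐ − rₚ) / (rₐ + rₚ).
e = (3.985e+09 − 7.598e+08) / (3.985e+09 + 7.598e+08) = 3.2252e+09 / 4.7448e+09 ≈ 0.6797.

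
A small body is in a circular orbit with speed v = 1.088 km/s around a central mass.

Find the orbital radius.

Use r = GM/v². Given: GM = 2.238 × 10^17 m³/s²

Convert to SI: v = 1.088 km/s = 1088 m/s.
For a circular orbit, v² = GM / r, so r = GM / v².
r = 2.238e+17 / (1088)² m ≈ 1.891e+11 m = 189.1 Gm.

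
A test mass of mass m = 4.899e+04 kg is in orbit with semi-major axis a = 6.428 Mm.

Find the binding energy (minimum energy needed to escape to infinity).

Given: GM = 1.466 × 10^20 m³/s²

Convert to SI: a = 6.428 Mm = 6.428e+06 m.
Total orbital energy is E = −GMm/(2a); binding energy is E_bind = −E = GMm/(2a).
E_bind = 1.466e+20 · 4.899e+04 / (2 · 6.428e+06) J ≈ 5.586e+17 J = 558.6 PJ.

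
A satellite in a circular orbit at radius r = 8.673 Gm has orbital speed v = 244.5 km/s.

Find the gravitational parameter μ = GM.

Convert to SI: r = 8.673 Gm = 8.673e+09 m; v = 244.5 km/s = 244500 m/s.
For a circular orbit v² = GM/r, so GM = v² · r.
GM = (244500)² · 8.673e+09 m³/s² ≈ 5.185e+20 m³/s² = 5.185 × 10^20 m³/s².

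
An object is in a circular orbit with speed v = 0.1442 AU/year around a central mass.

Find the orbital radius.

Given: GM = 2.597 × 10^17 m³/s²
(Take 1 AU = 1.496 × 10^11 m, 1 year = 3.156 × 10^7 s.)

Convert to SI: v = 0.1442 AU/year = 683.534 m/s.
For a circular orbit, v² = GM / r, so r = GM / v².
r = 2.597e+17 / (683.534)² m ≈ 5.558e+11 m = 3.716 AU.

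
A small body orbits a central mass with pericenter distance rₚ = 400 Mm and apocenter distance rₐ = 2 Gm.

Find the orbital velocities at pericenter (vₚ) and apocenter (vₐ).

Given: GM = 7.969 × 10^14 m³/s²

Convert to SI: rₚ = 400 Mm = 4e+08 m; rₐ = 2 Gm = 2e+09 m.
Use the vis-viva equation v² = GM(2/r − 1/a) with a = (rₚ + rₐ)/2 = (4e+08 + 2e+09)/2 = 1.2e+09 m.
vₚ = √(GM · (2/rₚ − 1/a)) = √(7.969e+14 · (2/4e+08 − 1/1.2e+09)) m/s ≈ 1822 m/s = 1.822 km/s.
vₐ = √(GM · (2/rₐ − 1/a)) = √(7.969e+14 · (2/2e+09 − 1/1.2e+09)) m/s ≈ 364.4 m/s = 364.4 m/s.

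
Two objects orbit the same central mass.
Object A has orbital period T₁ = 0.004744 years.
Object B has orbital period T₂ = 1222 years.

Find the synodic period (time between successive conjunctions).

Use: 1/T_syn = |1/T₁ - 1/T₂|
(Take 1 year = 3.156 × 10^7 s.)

Convert to SI: T₁ = 0.004744 years = 149721 s; T₂ = 1222 years = 3.85663e+10 s.
T_syn = |T₁ · T₂ / (T₁ − T₂)|.
T_syn = |149721 · 3.85663e+10 / (149721 − 3.85663e+10)| s ≈ 1.497e+05 s = 0.004744 years.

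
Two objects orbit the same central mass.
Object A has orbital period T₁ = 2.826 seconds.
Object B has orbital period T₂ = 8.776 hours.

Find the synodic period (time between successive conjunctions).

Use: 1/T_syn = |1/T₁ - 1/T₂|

Convert to SI: T₂ = 8.776 hours = 31593.6 s.
T_syn = |T₁ · T₂ / (T₁ − T₂)|.
T_syn = |2.826 · 31593.6 / (2.826 − 31593.6)| s ≈ 2.826 s = 2.826 seconds.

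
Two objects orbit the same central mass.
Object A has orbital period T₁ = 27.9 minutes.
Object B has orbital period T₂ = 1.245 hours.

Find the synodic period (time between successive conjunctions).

Convert to SI: T₁ = 27.9 minutes = 1674 s; T₂ = 1.245 hours = 4482 s.
T_syn = |T₁ · T₂ / (T₁ − T₂)|.
T_syn = |1674 · 4482 / (1674 − 4482)| s ≈ 2672 s = 44.53 minutes.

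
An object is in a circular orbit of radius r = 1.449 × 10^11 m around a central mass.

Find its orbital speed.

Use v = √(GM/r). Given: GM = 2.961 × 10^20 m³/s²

For a circular orbit, gravity supplies the centripetal force, so v = √(GM / r).
v = √(2.961e+20 / 1.449e+11) m/s ≈ 4.52e+04 m/s = 45.2 km/s.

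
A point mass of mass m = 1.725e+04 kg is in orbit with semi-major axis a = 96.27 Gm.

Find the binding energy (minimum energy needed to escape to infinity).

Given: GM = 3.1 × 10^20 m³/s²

Convert to SI: a = 96.27 Gm = 9.627e+10 m.
Total orbital energy is E = −GMm/(2a); binding energy is E_bind = −E = GMm/(2a).
E_bind = 3.1e+20 · 1.725e+04 / (2 · 9.627e+10) J ≈ 2.777e+13 J = 27.77 TJ.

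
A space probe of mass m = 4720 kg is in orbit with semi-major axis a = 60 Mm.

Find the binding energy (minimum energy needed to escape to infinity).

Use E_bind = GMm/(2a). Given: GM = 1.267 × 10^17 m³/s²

Convert to SI: a = 60 Mm = 6e+07 m.
Total orbital energy is E = −GMm/(2a); binding energy is E_bind = −E = GMm/(2a).
E_bind = 1.267e+17 · 4720 / (2 · 6e+07) J ≈ 4.984e+12 J = 4.984 TJ.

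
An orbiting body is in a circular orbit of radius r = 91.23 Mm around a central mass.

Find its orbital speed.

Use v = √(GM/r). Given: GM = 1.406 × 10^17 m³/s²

Convert to SI: r = 91.23 Mm = 9.123e+07 m.
For a circular orbit, gravity supplies the centripetal force, so v = √(GM / r).
v = √(1.406e+17 / 9.123e+07) m/s ≈ 3.926e+04 m/s = 39.26 km/s.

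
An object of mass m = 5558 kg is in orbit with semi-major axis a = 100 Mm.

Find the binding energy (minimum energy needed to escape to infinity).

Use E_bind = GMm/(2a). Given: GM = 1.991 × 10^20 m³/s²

Convert to SI: a = 100 Mm = 1e+08 m.
Total orbital energy is E = −GMm/(2a); binding energy is E_bind = −E = GMm/(2a).
E_bind = 1.991e+20 · 5558 / (2 · 1e+08) J ≈ 5.533e+15 J = 5.533 PJ.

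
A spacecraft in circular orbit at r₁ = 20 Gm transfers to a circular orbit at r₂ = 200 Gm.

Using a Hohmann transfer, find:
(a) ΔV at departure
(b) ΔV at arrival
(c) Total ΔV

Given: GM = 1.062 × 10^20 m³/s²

Convert to SI: r₁ = 20 Gm = 2e+10 m; r₂ = 200 Gm = 2e+11 m.
Transfer semi-major axis: a_t = (r₁ + r₂)/2 = (2e+10 + 2e+11)/2 = 1.1e+11 m.
Circular speeds: v₁ = √(GM/r₁) = 72869.7 m/s, v₂ = √(GM/r₂) = 23043.4 m/s.
Transfer speeds (vis-viva v² = GM(2/r − 1/a_t)): v₁ᵗ = 98257.5 m/s, v₂ᵗ = 9825.75 m/s.
(a) ΔV₁ = |v₁ᵗ − v₁| ≈ 2.539e+04 m/s = 25.39 km/s.
(b) ΔV₂ = |v₂ − v₂ᵗ| ≈ 1.322e+04 m/s = 13.22 km/s.
(c) ΔV_total = ΔV₁ + ΔV₂ ≈ 3.861e+04 m/s = 38.61 km/s.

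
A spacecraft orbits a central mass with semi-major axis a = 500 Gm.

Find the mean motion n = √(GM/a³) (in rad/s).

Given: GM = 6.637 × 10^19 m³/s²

Convert to SI: a = 500 Gm = 5e+11 m.
n = √(GM / a³).
n = √(6.637e+19 / (5e+11)³) rad/s ≈ 2.304e-08 rad/s.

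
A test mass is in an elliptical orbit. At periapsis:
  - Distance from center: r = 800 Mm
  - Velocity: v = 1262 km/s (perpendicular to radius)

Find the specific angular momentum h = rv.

Convert to SI: r = 800 Mm = 8e+08 m; v = 1262 km/s = 1.262e+06 m/s.
With v perpendicular to r, h = r · v.
h = 8e+08 · 1.262e+06 m²/s ≈ 1.01e+15 m²/s.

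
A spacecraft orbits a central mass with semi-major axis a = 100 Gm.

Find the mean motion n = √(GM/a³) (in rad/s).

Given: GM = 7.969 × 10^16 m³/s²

Convert to SI: a = 100 Gm = 1e+11 m.
n = √(GM / a³).
n = √(7.969e+16 / (1e+11)³) rad/s ≈ 8.927e-09 rad/s.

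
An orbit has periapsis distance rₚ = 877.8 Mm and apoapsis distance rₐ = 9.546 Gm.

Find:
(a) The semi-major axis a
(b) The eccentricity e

Convert to SI: rₚ = 877.8 Mm = 8.778e+08 m; rₐ = 9.546 Gm = 9.546e+09 m.
(a) a = (rₚ + rₐ) / 2 = (8.778e+08 + 9.546e+09) / 2 ≈ 5.212e+09 m = 5.212 Gm.
(b) e = (rₐ − rₚ) / (rₐ + rₚ) = (9.546e+09 − 8.778e+08) / (9.546e+09 + 8.778e+08) ≈ 0.8316.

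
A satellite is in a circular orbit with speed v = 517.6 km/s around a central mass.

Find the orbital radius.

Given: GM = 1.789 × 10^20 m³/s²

Convert to SI: v = 517.6 km/s = 517600 m/s.
For a circular orbit, v² = GM / r, so r = GM / v².
r = 1.789e+20 / (517600)² m ≈ 6.678e+08 m = 667.8 Mm.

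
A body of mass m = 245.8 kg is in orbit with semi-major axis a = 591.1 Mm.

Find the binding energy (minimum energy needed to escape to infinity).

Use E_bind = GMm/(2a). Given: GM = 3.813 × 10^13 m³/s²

Convert to SI: a = 591.1 Mm = 5.911e+08 m.
Total orbital energy is E = −GMm/(2a); binding energy is E_bind = −E = GMm/(2a).
E_bind = 3.813e+13 · 245.8 / (2 · 5.911e+08) J ≈ 7.928e+06 J = 7.928 MJ.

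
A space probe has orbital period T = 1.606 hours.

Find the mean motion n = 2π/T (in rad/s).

Convert to SI: T = 1.606 hours = 5781.6 s.
n = 2π / T.
n = 2π / 5781.6 s ≈ 0.001087 rad/s.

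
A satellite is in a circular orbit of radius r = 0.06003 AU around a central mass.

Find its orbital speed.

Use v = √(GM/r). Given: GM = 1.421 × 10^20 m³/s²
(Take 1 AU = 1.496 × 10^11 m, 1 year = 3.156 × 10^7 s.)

Convert to SI: r = 0.06003 AU = 8.98049e+09 m.
For a circular orbit, gravity supplies the centripetal force, so v = √(GM / r).
v = √(1.421e+20 / 8.98049e+09) m/s ≈ 1.258e+05 m/s = 26.54 AU/year.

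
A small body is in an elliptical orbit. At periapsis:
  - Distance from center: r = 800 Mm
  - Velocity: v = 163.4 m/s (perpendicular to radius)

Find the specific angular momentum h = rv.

Convert to SI: r = 800 Mm = 8e+08 m.
With v perpendicular to r, h = r · v.
h = 8e+08 · 163.4 m²/s ≈ 1.307e+11 m²/s.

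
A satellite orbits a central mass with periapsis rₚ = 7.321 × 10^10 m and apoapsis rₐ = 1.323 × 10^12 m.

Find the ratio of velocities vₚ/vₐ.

Conservation of angular momentum gives rₚvₚ = rₐvₐ, so vₚ/vₐ = rₐ/rₚ.
vₚ/vₐ = 1.323e+12 / 7.321e+10 ≈ 18.07.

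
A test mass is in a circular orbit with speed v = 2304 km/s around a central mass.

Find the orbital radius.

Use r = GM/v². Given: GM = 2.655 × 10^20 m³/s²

Convert to SI: v = 2304 km/s = 2.304e+06 m/s.
For a circular orbit, v² = GM / r, so r = GM / v².
r = 2.655e+20 / (2.304e+06)² m ≈ 5.001e+07 m = 50.01 Mm.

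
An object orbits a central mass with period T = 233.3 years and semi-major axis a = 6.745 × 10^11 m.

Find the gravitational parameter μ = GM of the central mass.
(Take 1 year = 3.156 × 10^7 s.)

Convert to SI: T = 233.3 years = 7.36295e+09 s.
GM = 4π² · a³ / T².
GM = 4π² · (6.745e+11)³ / (7.36295e+09)² m³/s² ≈ 2.235e+17 m³/s² = 2.235 × 10^17 m³/s².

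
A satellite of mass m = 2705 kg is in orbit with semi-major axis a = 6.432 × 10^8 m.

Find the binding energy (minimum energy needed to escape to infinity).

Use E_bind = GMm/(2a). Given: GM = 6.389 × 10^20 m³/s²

Total orbital energy is E = −GMm/(2a); binding energy is E_bind = −E = GMm/(2a).
E_bind = 6.389e+20 · 2705 / (2 · 6.432e+08) J ≈ 1.343e+15 J = 1.343 PJ.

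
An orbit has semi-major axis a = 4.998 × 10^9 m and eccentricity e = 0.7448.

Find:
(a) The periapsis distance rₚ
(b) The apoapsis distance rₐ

(a) rₚ = a(1 − e) = 4.998e+09 · (1 − 0.7448) = 4.998e+09 · 0.2552 ≈ 1.275e+09 m = 1.275 × 10^9 m.
(b) rₐ = a(1 + e) = 4.998e+09 · (1 + 0.7448) = 4.998e+09 · 1.7448 ≈ 8.721e+09 m = 8.721 × 10^9 m.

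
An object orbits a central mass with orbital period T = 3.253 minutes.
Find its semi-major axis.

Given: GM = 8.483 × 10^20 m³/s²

Convert to SI: T = 3.253 minutes = 195.18 s.
Invert Kepler's third law: a = (GM · T² / (4π²))^(1/3).
Substituting T = 195.18 s and GM = 8.483e+20 m³/s²:
a = (8.483e+20 · (195.18)² / (4π²))^(1/3) m
a ≈ 9.354e+07 m = 93.54 Mm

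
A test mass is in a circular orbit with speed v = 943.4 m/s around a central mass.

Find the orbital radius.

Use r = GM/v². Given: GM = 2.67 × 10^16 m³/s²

For a circular orbit, v² = GM / r, so r = GM / v².
r = 2.67e+16 / (943.4)² m ≈ 3e+10 m = 30 Gm.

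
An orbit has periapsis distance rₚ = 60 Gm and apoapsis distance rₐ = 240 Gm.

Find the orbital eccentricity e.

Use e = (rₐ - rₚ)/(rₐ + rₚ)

Convert to SI: rₚ = 60 Gm = 6e+10 m; rₐ = 240 Gm = 2.4e+11 m.
e = (rₐ − rₚ) / (rₐ + rₚ).
e = (2.4e+11 − 6e+10) / (2.4e+11 + 6e+10) = 1.8e+11 / 3e+11 ≈ 0.6.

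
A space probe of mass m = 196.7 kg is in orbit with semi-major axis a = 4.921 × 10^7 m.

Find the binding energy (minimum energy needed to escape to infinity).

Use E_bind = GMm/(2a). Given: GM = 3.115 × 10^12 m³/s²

Total orbital energy is E = −GMm/(2a); binding energy is E_bind = −E = GMm/(2a).
E_bind = 3.115e+12 · 196.7 / (2 · 4.921e+07) J ≈ 6.226e+06 J = 6.226 MJ.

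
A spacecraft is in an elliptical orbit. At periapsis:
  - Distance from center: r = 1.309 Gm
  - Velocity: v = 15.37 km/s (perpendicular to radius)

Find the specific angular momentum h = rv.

Convert to SI: r = 1.309 Gm = 1.309e+09 m; v = 15.37 km/s = 15370 m/s.
With v perpendicular to r, h = r · v.
h = 1.309e+09 · 15370 m²/s ≈ 2.012e+13 m²/s.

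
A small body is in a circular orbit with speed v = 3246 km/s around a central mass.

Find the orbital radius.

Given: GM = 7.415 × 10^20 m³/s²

Convert to SI: v = 3246 km/s = 3.246e+06 m/s.
For a circular orbit, v² = GM / r, so r = GM / v².
r = 7.415e+20 / (3.246e+06)² m ≈ 7.037e+07 m = 70.37 Mm.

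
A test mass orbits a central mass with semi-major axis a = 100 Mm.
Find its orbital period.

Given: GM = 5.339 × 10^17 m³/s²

Convert to SI: a = 100 Mm = 1e+08 m.
Kepler's third law: T = 2π √(a³ / GM).
Substituting a = 1e+08 m and GM = 5.339e+17 m³/s²:
T = 2π √((1e+08)³ / 5.339e+17) s
T ≈ 8599 s = 2.389 hours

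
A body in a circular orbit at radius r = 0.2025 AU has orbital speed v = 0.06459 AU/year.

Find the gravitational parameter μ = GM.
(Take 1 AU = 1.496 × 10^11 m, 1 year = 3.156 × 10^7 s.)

Convert to SI: r = 0.2025 AU = 3.0294e+10 m; v = 0.06459 AU/year = 306.168 m/s.
For a circular orbit v² = GM/r, so GM = v² · r.
GM = (306.168)² · 3.0294e+10 m³/s² ≈ 2.84e+15 m³/s² = 2.84 × 10^15 m³/s².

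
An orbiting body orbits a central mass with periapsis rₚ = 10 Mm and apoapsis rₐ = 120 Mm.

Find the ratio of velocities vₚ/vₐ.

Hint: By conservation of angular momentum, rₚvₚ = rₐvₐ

Convert to SI: rₚ = 10 Mm = 1e+07 m; rₐ = 120 Mm = 1.2e+08 m.
Conservation of angular momentum gives rₚvₚ = rₐvₐ, so vₚ/vₐ = rₐ/rₚ.
vₚ/vₐ = 1.2e+08 / 1e+07 ≈ 12.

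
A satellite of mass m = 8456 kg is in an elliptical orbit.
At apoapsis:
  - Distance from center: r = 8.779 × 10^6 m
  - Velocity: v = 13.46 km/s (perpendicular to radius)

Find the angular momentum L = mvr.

Convert to SI: v = 13.46 km/s = 13460 m/s.
Since v is perpendicular to r, L = m · v · r.
L = 8456 · 13460 · 8.779e+06 kg·m²/s ≈ 9.992e+14 kg·m²/s.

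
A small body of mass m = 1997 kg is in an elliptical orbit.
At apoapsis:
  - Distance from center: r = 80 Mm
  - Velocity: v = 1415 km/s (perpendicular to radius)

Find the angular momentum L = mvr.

Convert to SI: r = 80 Mm = 8e+07 m; v = 1415 km/s = 1.415e+06 m/s.
Since v is perpendicular to r, L = m · v · r.
L = 1997 · 1.415e+06 · 8e+07 kg·m²/s ≈ 2.261e+17 kg·m²/s.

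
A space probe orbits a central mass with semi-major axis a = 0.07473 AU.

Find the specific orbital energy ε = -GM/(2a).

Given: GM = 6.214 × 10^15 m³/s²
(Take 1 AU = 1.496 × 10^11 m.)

Convert to SI: a = 0.07473 AU = 1.11796e+10 m.
ε = −GM / (2a).
ε = −6.214e+15 / (2 · 1.11796e+10) J/kg ≈ -2.779e+05 J/kg = -277.9 kJ/kg.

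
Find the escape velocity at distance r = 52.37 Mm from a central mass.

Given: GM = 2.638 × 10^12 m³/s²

Convert to SI: r = 52.37 Mm = 5.237e+07 m.
Escape velocity comes from setting total energy to zero: ½v² − GM/r = 0 ⇒ v_esc = √(2GM / r).
v_esc = √(2 · 2.638e+12 / 5.237e+07) m/s ≈ 317.4 m/s = 317.4 m/s.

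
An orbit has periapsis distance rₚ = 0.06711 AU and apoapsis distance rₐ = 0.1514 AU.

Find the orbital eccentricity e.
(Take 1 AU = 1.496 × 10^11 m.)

Convert to SI: rₚ = 0.06711 AU = 1.00397e+10 m; rₐ = 0.1514 AU = 2.26494e+10 m.
e = (rₐ − rₚ) / (rₐ + rₚ).
e = (2.26494e+10 − 1.00397e+10) / (2.26494e+10 + 1.00397e+10) = 1.26098e+10 / 3.26891e+10 ≈ 0.3857.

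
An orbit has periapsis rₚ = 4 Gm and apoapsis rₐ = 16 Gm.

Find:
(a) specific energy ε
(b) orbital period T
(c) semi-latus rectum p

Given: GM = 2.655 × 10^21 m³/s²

Convert to SI: rₚ = 4 Gm = 4e+09 m; rₐ = 16 Gm = 1.6e+10 m.
(a) With a = (rₚ + rₐ)/2 = 1e+10 m, ε = −GM/(2a) = −2.655e+21/(2 · 1e+10) J/kg ≈ -1.328e+11 J/kg
(b) With a = (rₚ + rₐ)/2 = 1e+10 m, T = 2π √(a³/GM) = 2π √((1e+10)³/2.655e+21) s ≈ 1.219e+05 s
(c) From a = (rₚ + rₐ)/2 = 1e+10 m and e = (rₐ − rₚ)/(rₐ + rₚ) = 0.6, p = a(1 − e²) = 1e+10 · (1 − (0.6)²) ≈ 6.4e+09 m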